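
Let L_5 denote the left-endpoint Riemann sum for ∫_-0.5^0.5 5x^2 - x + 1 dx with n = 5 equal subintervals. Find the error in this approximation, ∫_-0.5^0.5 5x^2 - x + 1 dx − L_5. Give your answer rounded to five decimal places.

Exact integral: ∫_-0.5^0.5 f(x) dx ≈ 1.4166667.
L_5 = 1.55.
Error ≈ 1.4166667 − 1.55 ≈ -0.13333.

-0.13333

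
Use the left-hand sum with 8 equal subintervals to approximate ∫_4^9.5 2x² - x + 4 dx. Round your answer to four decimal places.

Δx = (9.5 − 4)/8 = 0.6875.
Left endpoints: 4, 4.6875, 5.375, 6.0625, 6.75, 7.4375, 8.125, 8.8125.
f(4) = 32, f(4.6875) = 43.2578125, f(5.375) = 56.40625, f(6.0625) = 71.4453125, f(6.75) = 88.375, f(7.4375) = 107.1953125, f(8.125) = 127.90625, f(8.8125) = 150.5078125.
Sum = Δx · [f(4) + f(4.6875) + f(5.375) + ...].
Sum ≈ 465.5020.

465.5020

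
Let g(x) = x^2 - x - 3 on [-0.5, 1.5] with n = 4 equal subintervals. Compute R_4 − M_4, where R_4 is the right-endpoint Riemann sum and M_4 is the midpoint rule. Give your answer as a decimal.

R_4 = -5.75.
M_4 = -5.875.
R_4 − M_4 = 0.125.

0.125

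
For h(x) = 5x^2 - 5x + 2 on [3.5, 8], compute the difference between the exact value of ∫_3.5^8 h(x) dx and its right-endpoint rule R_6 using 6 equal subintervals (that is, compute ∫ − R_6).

Exact integral: ∫_3.5^8 h(x) dx = 661.5.
R_6 = 752.203125.
Error = 661.5 − 752.203125 = -90.703125.

-90.703125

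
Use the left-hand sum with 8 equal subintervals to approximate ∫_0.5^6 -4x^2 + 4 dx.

Δx = (6 − 0.5)/8 = 0.6875.
Left endpoints: 0.5, 1.1875, 1.875, 2.5625, 3.25, 3.9375, 4.625, 5.3125.
f(0.5) = 3, f(1.1875) = -1.640625, f(1.875) = -10.0625, f(2.5625) = -22.265625, f(3.25) = -38.25, f(3.9375) = -58.015625, f(4.625) = -81.5625, f(5.3125) = -108.890625.
Sum = Δx · [f(0.5) + f(1.1875) + f(1.875) + ...].
Sum = -218.41015625.

-218.41015625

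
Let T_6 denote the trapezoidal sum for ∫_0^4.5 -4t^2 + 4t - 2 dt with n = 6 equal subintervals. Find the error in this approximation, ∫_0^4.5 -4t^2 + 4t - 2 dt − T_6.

1.6875

Exact integral: ∫_0^4.5 f(t) dt = -90.
T_6 = -91.6875.
Error = -90 − (-91.6875) = 1.6875.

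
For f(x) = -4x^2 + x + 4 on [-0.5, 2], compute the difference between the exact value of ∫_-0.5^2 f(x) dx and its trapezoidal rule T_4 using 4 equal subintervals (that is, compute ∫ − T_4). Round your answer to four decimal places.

Exact integral: ∫_-0.5^2 f(x) dx ≈ 1.041667.
T_4 = 0.390625.
Error ≈ 1.041667 − 0.390625 ≈ 0.6510.

0.6510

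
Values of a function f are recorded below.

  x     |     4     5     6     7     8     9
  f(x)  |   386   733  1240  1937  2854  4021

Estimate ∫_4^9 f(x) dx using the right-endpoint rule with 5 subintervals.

10785

Δx = 1.
Sum = 1·[733 + 1240 + 1937 + 2854 + 4021] = 10785.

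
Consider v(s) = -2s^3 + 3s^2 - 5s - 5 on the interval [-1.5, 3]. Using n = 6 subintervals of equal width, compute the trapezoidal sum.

Δs = (3 − (-1.5))/6 = 0.75.
v(-1.5) = 16, v(-0.75) = 1.28125, v(0) = -5, v(0.75) = -7.90625, v(1.5) = -12.5, v(2.25) = -23.84375, v(3) = -47.
T_6 = (Δs/2)·[v(s_0) + 2v(s_1) + ... + 2v(s_{5}) + v(s_6)].
Sum = -47.6015625.

-47.6015625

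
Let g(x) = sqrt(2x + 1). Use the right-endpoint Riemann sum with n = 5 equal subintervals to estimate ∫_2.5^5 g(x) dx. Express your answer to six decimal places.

Δx = (5 − 2.5)/5 = 0.5.
Right endpoints: 3, 3.5, 4, 4.5, 5.
g(3) ≈ 2.645751, g(3.5) ≈ 2.828427, g(4) ≈ 3.000000, g(4.5) ≈ 3.162278, g(5) ≈ 3.316625.
Sum = Δx · [g(3) + g(3.5) + g(4) + g(4.5) + g(5)].
Sum ≈ 7.476540.

7.476540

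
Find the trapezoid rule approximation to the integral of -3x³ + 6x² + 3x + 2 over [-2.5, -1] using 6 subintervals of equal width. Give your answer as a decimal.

53.26171875

Δx = (-1 − (-2.5))/6 = 0.25.
f(-2.5) = 78.875, f(-2.25) = 59.796875, f(-2) = 44, f(-1.75) = 31.203125, f(-1.5) = 21.125, f(-1.25) = 13.484375, f(-1) = 8.
T_6 = (Δx/2)·[f(x_0) + 2f(x_1) + ... + 2f(x_{5}) + f(x_6)].
Sum = 53.26171875.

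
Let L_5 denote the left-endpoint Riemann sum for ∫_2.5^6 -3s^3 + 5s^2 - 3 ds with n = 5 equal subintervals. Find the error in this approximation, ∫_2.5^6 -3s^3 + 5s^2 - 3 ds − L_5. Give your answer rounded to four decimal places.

Exact integral: ∫_2.5^6 f(s) ds ≈ -619.244792.
L_5 = -470.4175.
Error ≈ -619.244792 − (-470.4175) ≈ -148.8273.

-148.8273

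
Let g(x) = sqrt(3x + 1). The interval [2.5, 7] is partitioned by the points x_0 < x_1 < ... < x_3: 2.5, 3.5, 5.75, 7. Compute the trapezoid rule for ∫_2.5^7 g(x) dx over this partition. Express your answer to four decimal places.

17.3759

Subinterval widths: 1, 2.25, 1.25.
g(2.5) ≈ 2.9155, g(3.5) ≈ 3.3912, g(5.75) ≈ 4.2720, g(7) ≈ 4.6904.
On each subinterval the trapezoid contributes (Δx_i/2)·[g(x_{i-1}) + g(x_i)].
Sum ≈ 17.3759.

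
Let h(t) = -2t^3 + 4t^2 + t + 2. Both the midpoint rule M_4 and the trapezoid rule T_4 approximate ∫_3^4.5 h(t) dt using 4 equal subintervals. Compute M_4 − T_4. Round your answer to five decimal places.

M_4 ≈ -70.0810547.
T_4 ≈ -71.0566406.
M_4 − T_4 ≈ 0.97559.

0.97559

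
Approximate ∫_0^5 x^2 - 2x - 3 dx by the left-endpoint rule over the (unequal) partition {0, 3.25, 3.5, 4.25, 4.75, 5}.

Subinterval widths: 3.25, 0.25, 0.75, 0.5, 0.25.
Left endpoints: 0, 3.25, 3.5, 4.25, 4.75.
f(0) = -3, f(3.25) = 1.0625, f(3.5) = 2.25, f(4.25) = 6.5625, f(4.75) = 10.0625.
Sum = Σ Δx_i · f(x_i).
Sum = -2.

-2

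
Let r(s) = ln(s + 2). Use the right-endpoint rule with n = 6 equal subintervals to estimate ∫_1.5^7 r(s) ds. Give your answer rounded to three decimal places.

Δs = (7 − 1.5)/6 = 11/12.
Right endpoints: 29/12, 10/3, 4.25, 31/6, 73/12, 7.
r(29/12) ≈ 1.485, r(10/3) ≈ 1.674, r(4.25) ≈ 1.833, r(31/6) ≈ 1.969, r(73/12) ≈ 2.090, r(7) ≈ 2.197.
Sum = Δs · [r(29/12) + r(10/3) + r(4.25) + ...].
Sum ≈ 10.311.

10.311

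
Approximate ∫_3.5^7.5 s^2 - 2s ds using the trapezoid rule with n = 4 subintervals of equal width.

Δs = (7.5 − 3.5)/4 = 1.
f(3.5) = 5.25, f(4.5) = 11.25, f(5.5) = 19.25, f(6.5) = 29.25, f(7.5) = 41.25.
T_4 = (Δs/2)·[f(s_0) + 2f(s_1) + 2f(s_2) + 2f(s_3) + f(s_4)].
Sum = 83.

83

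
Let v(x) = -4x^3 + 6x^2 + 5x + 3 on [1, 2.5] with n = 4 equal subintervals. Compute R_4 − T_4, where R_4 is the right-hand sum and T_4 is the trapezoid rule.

-3.65625

R_4 = 4.62890625.
T_4 = 8.28515625.
R_4 − T_4 = -3.65625.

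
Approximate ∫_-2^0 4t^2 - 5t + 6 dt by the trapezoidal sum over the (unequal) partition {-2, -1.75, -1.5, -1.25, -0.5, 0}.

33.0625

Subinterval widths: 0.25, 0.25, 0.25, 0.75, 0.5.
f(-2) = 32, f(-1.75) = 27, f(-1.5) = 22.5, f(-1.25) = 18.5, f(-0.5) = 9.5, f(0) = 6.
On each subinterval the trapezoid contributes (Δt_i/2)·[f(t_{i-1}) + f(t_i)].
Sum = 33.0625.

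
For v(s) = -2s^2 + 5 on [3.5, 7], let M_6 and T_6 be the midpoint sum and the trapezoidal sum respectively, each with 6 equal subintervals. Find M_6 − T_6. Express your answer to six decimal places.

M_6 ≈ -182.38483796.
T_6 ≈ -182.98032407.
M_6 − T_6 ≈ 0.595486.

0.595486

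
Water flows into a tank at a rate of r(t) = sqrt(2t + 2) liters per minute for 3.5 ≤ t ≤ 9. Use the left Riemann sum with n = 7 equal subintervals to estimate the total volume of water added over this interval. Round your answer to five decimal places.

Δt = (9 − 3.5)/7 = 11/14.
Left endpoints: 3.5, 30/7, 71/14, 41/7, 93/14, 52/7, 115/14.
r(3.5) ≈ 3.00000, r(30/7) ≈ 3.25137, r(71/14) ≈ 3.48466, r(41/7) ≈ 3.70328, r(93/14) ≈ 3.90969, r(52/7) ≈ 4.10575, r(115/14) ≈ 4.29285.
Sum = Δt · [r(3.5) + r(30/7) + r(71/14) + ...].
Sum ≈ 20.23026.

20.23026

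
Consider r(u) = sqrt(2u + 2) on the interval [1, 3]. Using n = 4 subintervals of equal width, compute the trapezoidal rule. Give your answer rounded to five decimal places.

Δu = (3 − 1)/4 = 0.5.
r(1) ≈ 2.00000, r(1.5) ≈ 2.23607, r(2) ≈ 2.44949, r(2.5) ≈ 2.64575, r(3) ≈ 2.82843.
T_4 = (Δu/2)·[r(u_0) + 2r(u_1) + 2r(u_2) + 2r(u_3) + r(u_4)].
Sum ≈ 4.87276.

4.87276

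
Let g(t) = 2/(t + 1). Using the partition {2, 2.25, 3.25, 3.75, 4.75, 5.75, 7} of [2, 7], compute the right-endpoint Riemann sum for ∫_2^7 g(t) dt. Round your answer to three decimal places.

1.792

Subinterval widths: 0.25, 1, 0.5, 1, 1, 1.25.
Right endpoints: 2.25, 3.25, 3.75, 4.75, 5.75, 7.
g(2.25) = 8/13, g(3.25) = 8/17, g(3.75) = 8/19, g(4.75) = 8/23, g(5.75) = 8/27, g(7) = 0.25.
Sum = Σ Δt_i · g(t_i).
Sum ≈ 1.792.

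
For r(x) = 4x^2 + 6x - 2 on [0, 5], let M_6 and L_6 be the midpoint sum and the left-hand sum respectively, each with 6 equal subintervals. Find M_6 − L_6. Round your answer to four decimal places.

50.6944

M_6 ≈ 230.509259.
L_6 ≈ 179.814815.
M_6 − L_6 ≈ 50.6944.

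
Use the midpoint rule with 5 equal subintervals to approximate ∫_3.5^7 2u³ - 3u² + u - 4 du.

Δu = (7 − 3.5)/5 = 0.7.
Midpoints: 3.85, 4.55, 5.25, 5.95, 6.65.
f(3.85) = 69.51575, f(4.55) = 126.83525, f(5.25) = 207.96875, f(5.95) = 317.03225, f(6.65) = 458.14175.
Sum = Δu · [f(3.85) + f(4.55) + f(5.25) + f(5.95) + f(6.65)].
Sum = 825.645625.

825.645625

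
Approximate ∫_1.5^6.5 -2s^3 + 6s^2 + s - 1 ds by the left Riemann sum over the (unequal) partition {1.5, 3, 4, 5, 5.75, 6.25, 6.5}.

-238.8359375

Subinterval widths: 1.5, 1, 1, 0.75, 0.5, 0.25.
Left endpoints: 1.5, 3, 4, 5, 5.75, 6.25.
f(1.5) = 7.25, f(3) = 2, f(4) = -29, f(5) = -96, f(5.75) = -177.09375, f(6.25) = -248.65625.
Sum = Σ Δs_i · f(s_i).
Sum = -238.8359375.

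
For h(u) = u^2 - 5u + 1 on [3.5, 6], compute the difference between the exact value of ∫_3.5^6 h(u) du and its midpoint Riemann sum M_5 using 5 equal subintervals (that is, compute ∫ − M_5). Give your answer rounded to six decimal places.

Exact integral: ∫_3.5^6 h(u) du ≈ 0.83333333.
M_5 = 0.78125.
Error ≈ 0.83333333 − 0.78125 ≈ 0.052083.

0.052083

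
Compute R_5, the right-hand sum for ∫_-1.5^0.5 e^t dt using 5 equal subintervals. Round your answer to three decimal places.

Δt = (0.5 − (-1.5))/5 = 0.4.
Right endpoints: -1.1, -0.7, -0.3, 0.1, 0.5.
f(-1.1) ≈ 0.333, f(-0.7) ≈ 0.497, f(-0.3) ≈ 0.741, f(0.1) ≈ 1.105, f(0.5) ≈ 1.649.
Sum = Δt · [f(-1.1) + f(-0.7) + f(-0.3) + f(0.1) + f(0.5)].
Sum ≈ 1.730.

1.730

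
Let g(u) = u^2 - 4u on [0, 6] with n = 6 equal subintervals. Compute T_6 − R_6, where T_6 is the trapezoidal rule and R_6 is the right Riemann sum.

-6

T_6 = 1.
R_6 = 7.
T_6 − R_6 = -6.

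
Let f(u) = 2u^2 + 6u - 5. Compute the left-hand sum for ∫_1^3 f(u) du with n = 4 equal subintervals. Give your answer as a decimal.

Δu = (3 − 1)/4 = 0.5.
Left endpoints: 1, 1.5, 2, 2.5.
f(1) = 3, f(1.5) = 8.5, f(2) = 15, f(2.5) = 22.5.
Sum = Δu · [f(1) + f(1.5) + f(2) + f(2.5)].
Sum = 24.5.

24.5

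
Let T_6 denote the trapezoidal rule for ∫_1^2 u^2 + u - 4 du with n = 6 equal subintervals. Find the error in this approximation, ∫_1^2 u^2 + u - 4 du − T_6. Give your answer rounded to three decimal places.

Exact integral: ∫_1^2 f(u) du ≈ -0.16667.
T_6 ≈ -0.16204.
Error ≈ -0.16667 − (-0.16204) ≈ -0.005.

-0.005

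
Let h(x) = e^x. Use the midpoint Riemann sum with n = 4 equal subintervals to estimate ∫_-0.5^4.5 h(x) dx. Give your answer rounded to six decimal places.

Δx = (4.5 − (-0.5))/4 = 1.25.
Midpoints: 0.125, 1.375, 2.625, 3.875.
h(0.125) ≈ 1.133148, h(1.375) ≈ 3.955077, h(2.625) ≈ 13.804574, h(3.875) ≈ 48.182698.
Sum = Δx · [h(0.125) + h(1.375) + h(2.625) + h(3.875)].
Sum ≈ 83.844372.

83.844372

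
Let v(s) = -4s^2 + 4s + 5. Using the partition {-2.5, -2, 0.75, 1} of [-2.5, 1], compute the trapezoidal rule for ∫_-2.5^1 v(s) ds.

-29.125

Subinterval widths: 0.5, 2.75, 0.25.
v(-2.5) = -30, v(-2) = -19, v(0.75) = 5.75, v(1) = 5.
On each subinterval the trapezoid contributes (Δs_i/2)·[v(s_{i-1}) + v(s_i)].
Sum = -29.125.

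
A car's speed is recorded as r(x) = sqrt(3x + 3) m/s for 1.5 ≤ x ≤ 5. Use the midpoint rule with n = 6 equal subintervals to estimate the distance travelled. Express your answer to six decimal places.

Δx = (5 − 1.5)/6 = 7/12.
Midpoints: 43/24, 2.375, 71/24, 85/24, 4.125, 113/24.
r(43/24) ≈ 2.893959, r(2.375) ≈ 3.181981, r(71/24) ≈ 3.446012, r(85/24) ≈ 3.691206, r(4.125) ≈ 3.921097, r(113/24) ≈ 4.138236.
Sum = Δx · [r(43/24) + r(2.375) + r(71/24) + ...].
Sum ≈ 12.408953.

12.408953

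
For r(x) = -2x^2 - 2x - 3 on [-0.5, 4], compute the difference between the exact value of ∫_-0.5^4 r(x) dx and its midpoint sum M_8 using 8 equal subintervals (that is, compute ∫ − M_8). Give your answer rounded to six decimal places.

-0.237305

Exact integral: ∫_-0.5^4 r(x) dx = -72.
M_8 ≈ -71.76269531.
Error ≈ -72 − (-71.76269531) ≈ -0.237305.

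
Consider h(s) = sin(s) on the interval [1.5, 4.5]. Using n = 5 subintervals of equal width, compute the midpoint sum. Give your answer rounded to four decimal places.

Δs = (4.5 − 1.5)/5 = 0.6.
Midpoints: 1.8, 2.4, 3, 3.6, 4.2.
h(1.8) ≈ 0.9738, h(2.4) ≈ 0.6755, h(3) ≈ 0.1411, h(3.6) ≈ -0.4425, h(4.2) ≈ -0.8716.
Sum = Δs · [h(1.8) + h(2.4) + h(3) + h(3.6) + h(4.2)].
Sum ≈ 0.2858.

0.2858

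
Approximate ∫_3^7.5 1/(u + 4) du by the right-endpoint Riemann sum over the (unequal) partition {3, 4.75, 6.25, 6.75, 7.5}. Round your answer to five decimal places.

0.45807

Subinterval widths: 1.75, 1.5, 0.5, 0.75.
Right endpoints: 4.75, 6.25, 6.75, 7.5.
f(4.75) = 4/35, f(6.25) = 4/41, f(6.75) = 4/43, f(7.5) = 2/23.
Sum = Σ Δu_i · f(u_i).
Sum ≈ 0.45807.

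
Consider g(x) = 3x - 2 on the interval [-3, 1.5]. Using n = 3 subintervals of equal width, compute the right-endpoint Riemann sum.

-9

Δx = (1.5 − (-3))/3 = 1.5.
Right endpoints: -1.5, 0, 1.5.
g(-1.5) = -6.5, g(0) = -2, g(1.5) = 2.5.
Sum = Δx · [g(-1.5) + g(0) + g(1.5)].
Sum = -9.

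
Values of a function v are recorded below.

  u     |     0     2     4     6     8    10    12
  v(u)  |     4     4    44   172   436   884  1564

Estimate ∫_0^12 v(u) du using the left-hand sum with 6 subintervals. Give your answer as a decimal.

3088

Δu = 2.
Sum = 2·[4 + 4 + 44 + 172 + 436 + 884] = 3088.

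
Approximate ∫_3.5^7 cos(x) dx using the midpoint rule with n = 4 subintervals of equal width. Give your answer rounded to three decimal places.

Δx = (7 − 3.5)/4 = 0.875.
Midpoints: 3.9375, 4.8125, 5.6875, 6.5625.
f(3.9375) ≈ -0.700, f(4.8125) ≈ 0.100, f(5.6875) ≈ 0.828, f(6.5625) ≈ 0.961.
Sum = Δx · [f(3.9375) + f(4.8125) + f(5.6875) + f(6.5625)].
Sum ≈ 1.041.

1.041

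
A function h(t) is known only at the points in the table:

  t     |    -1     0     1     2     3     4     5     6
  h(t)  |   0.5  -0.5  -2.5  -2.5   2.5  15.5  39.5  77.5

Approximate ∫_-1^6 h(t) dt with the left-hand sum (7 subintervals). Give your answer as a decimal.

52.5

Δt = 1.
Sum = 1·[0.5 + (-0.5) + (-2.5) + (-2.5) + 2.5 + 15.5 + 39.5] = 52.5.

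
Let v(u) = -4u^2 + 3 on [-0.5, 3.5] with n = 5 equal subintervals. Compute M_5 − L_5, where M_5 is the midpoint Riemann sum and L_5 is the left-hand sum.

M_5 = -44.48.
L_5 = -27.84.
M_5 − L_5 = -16.64.

-16.64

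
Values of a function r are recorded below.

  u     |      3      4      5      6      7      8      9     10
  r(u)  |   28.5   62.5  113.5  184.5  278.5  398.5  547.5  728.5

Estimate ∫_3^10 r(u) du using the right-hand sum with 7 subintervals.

Δu = 1.
Sum = 1·[62.5 + 113.5 + 184.5 + 278.5 + 398.5 + 547.5 + 728.5] = 2313.5.

2313.5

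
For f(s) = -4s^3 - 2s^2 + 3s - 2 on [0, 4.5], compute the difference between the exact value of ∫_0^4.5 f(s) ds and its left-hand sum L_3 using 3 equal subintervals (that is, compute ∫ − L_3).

-244.6875

Exact integral: ∫_0^4.5 f(s) ds = -449.4375.
L_3 = -204.75.
Error = -449.4375 − (-204.75) = -244.6875.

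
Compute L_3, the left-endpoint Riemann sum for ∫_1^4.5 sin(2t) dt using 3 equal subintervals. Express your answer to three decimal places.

0.414

Δt = (4.5 − 1)/3 = 7/6.
Left endpoints: 1, 13/6, 10/3.
f(1) ≈ 0.909, f(13/6) ≈ -0.929, f(10/3) ≈ 0.374.
Sum = Δt · [f(1) + f(13/6) + f(10/3)].
Sum ≈ 0.414.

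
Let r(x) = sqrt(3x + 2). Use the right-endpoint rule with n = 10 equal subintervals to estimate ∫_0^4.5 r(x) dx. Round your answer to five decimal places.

Δx = (4.5 − 0)/10 = 0.45.
Right endpoints: 0.45, 0.9, 1.35, 1.8, 2.25, 2.7, 3.15, 3.6, 4.05, 4.5.
r(0.45) ≈ 1.83030, r(0.9) ≈ 2.16795, r(1.35) ≈ 2.45967, r(1.8) ≈ 2.72029, r(2.25) ≈ 2.95804, r(2.7) ≈ 3.17805, r(3.15) ≈ 3.38378, r(3.6) ≈ 3.57771, r(4.05) ≈ 3.76165, r(4.5) ≈ 3.93700.
Sum = Δx · [r(0.45) + r(0.9) + r(1.35) + ...].
Sum ≈ 13.48850.

13.48850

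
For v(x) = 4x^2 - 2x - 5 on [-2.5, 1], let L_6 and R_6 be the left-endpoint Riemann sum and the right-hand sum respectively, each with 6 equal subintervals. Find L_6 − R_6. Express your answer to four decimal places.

16.3333

L_6 ≈ 18.877315.
R_6 ≈ 2.543981.
L_6 − R_6 ≈ 16.3333.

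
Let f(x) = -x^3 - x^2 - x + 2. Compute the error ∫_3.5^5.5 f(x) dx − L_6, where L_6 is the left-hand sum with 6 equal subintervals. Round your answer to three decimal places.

Exact integral: ∫_3.5^5.5 f(x) dx ≈ -237.41667.
L_6 ≈ -214.03704.
Error ≈ -237.41667 − (-214.03704) ≈ -23.380.

-23.380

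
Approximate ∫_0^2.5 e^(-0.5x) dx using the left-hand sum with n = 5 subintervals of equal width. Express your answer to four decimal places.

1.6128

Δx = (2.5 − 0)/5 = 0.5.
Left endpoints: 0, 0.5, 1, 1.5, 2.
f(0) ≈ 1.0000, f(0.5) ≈ 0.7788, f(1) ≈ 0.6065, f(1.5) ≈ 0.4724, f(2) ≈ 0.3679.
Sum = Δx · [f(0) + f(0.5) + f(1) + f(1.5) + f(2)].
Sum ≈ 1.6128.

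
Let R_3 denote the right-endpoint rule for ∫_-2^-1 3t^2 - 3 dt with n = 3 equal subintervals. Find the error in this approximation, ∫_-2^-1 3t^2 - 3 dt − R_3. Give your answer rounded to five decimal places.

Exact integral: ∫_-2^-1 f(t) dt = 4.
R_3 ≈ 2.5555556.
Error ≈ 4 − 2.5555556 ≈ 1.44444.

1.44444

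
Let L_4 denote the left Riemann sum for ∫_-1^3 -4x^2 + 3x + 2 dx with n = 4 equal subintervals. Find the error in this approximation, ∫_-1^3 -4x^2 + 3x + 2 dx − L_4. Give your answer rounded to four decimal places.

Exact integral: ∫_-1^3 f(x) dx ≈ -17.333333.
L_4 = -10.
Error ≈ -17.333333 − (-10) ≈ -7.3333.

-7.3333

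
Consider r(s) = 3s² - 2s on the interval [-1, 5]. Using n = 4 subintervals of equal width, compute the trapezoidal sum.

Δs = (5 − (-1))/4 = 1.5.
r(-1) = 5, r(0.5) = -0.25, r(2) = 8, r(3.5) = 29.75, r(5) = 65.
T_4 = (Δs/2)·[r(s_0) + 2r(s_1) + 2r(s_2) + 2r(s_3) + r(s_4)].
Sum = 108.75.

108.75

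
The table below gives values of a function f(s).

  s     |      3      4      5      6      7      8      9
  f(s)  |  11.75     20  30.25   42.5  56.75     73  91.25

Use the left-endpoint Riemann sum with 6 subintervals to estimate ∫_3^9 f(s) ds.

234.25

Δs = 1.
Sum = 1·[11.75 + 20 + 30.25 + 42.5 + 56.75 + 73] = 234.25.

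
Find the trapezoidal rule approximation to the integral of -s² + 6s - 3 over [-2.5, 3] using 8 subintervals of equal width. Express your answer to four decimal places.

-22.8916

Δs = (3 − (-2.5))/8 = 0.6875.
f(-2.5) = -24.25, f(-1.8125) = -17.16015625, f(-1.125) = -11.015625, f(-0.4375) = -5.81640625, f(0.25) = -1.5625, f(0.9375) = 1.74609375, f(1.625) = 4.109375, f(2.3125) = 5.52734375, f(3) = 6.
T_8 = (Δs/2)·[f(s_0) + 2f(s_1) + ... + 2f(s_{7}) + f(s_8)].
Sum ≈ -22.8916.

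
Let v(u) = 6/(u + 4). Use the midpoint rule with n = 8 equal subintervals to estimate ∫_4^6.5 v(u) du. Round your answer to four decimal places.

Δu = (6.5 − 4)/8 = 0.3125.
Midpoints: 4.15625, 4.46875, 4.78125, 5.09375, 5.40625, 5.71875, 6.03125, 6.34375.
v(4.15625) = 64/87, v(4.46875) = 192/271, v(4.78125) = 192/281, v(5.09375) = 64/97, v(5.40625) = 192/301, v(5.71875) = 192/311, v(6.03125) = 64/107, v(6.34375) = 192/331.
Sum = Δu · [v(4.15625) + v(4.46875) + v(4.78125) + ...].
Sum ≈ 1.6314.

1.6314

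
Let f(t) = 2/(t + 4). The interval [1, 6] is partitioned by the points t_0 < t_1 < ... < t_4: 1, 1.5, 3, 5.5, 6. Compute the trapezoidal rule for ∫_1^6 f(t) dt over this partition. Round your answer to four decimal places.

Subinterval widths: 0.5, 1.5, 2.5, 0.5.
f(1) = 0.4, f(1.5) = 4/11, f(3) = 2/7, f(5.5) = 4/19, f(6) = 0.2.
On each subinterval the trapezoid contributes (Δt_i/2)·[f(t_{i-1}) + f(t_i)].
Sum ≈ 1.4009.

1.4009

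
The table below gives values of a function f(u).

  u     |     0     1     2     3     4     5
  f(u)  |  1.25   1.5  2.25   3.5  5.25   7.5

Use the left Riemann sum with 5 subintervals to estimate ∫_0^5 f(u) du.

Δu = 1.
Sum = 1·[1.25 + 1.5 + 2.25 + 3.5 + 5.25] = 13.75.

13.75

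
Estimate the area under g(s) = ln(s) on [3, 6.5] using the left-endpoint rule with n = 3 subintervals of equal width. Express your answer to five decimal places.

Δs = (6.5 − 3)/3 = 7/6.
Left endpoints: 3, 25/6, 16/3.
g(3) ≈ 1.09861, g(25/6) ≈ 1.42712, g(16/3) ≈ 1.67398.
Sum = Δs · [g(3) + g(25/6) + g(16/3)].
Sum ≈ 4.89966.

4.89966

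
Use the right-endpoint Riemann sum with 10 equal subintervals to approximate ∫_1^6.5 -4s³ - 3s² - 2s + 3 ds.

-2433.79125

Δs = (6.5 − 1)/10 = 0.55.
Right endpoints: 1.55, 2.1, 2.65, 3.2, 3.75, 4.3, 4.85, 5.4, 5.95, 6.5.
f(1.55) = -22.203, f(2.1) = -51.474, f(2.65) = -97.806, f(3.2) = -165.192, f(3.75) = -257.625, f(4.3) = -379.098, f(4.85) = -533.604, f(5.4) = -725.136, f(5.95) = -957.687, f(6.5) = -1235.25.
Sum = Δs · [f(1.55) + f(2.1) + f(2.65) + ...].
Sum = -2433.79125.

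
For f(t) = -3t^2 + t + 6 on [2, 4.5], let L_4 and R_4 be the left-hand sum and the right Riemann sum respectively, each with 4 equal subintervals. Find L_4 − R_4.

L_4 = -46.03515625.
R_4 = -74.94140625.
L_4 − R_4 = 28.90625.

28.90625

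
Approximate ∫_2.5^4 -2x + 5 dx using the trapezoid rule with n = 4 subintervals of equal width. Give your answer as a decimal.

Δx = (4 − 2.5)/4 = 0.375.
f(2.5) = 0, f(2.875) = -0.75, f(3.25) = -1.5, f(3.625) = -2.25, f(4) = -3.
T_4 = (Δx/2)·[f(x_0) + 2f(x_1) + 2f(x_2) + 2f(x_3) + f(x_4)].
Sum = -2.25.

-2.25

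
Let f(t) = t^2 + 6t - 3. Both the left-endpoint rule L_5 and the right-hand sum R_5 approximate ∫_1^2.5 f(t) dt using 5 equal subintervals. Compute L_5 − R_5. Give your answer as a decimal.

L_5 = 14.01.
R_5 = 18.285.
L_5 − R_5 = -4.275.

-4.275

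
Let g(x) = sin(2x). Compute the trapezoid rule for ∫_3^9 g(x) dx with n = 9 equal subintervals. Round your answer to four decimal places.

0.1270

Δx = (9 − 3)/9 = 2/3.
g(3) ≈ -0.2794, g(11/3) ≈ 0.8675, g(13/3) ≈ 0.6876, g(5) ≈ -0.5440, g(17/3) ≈ -0.9435, g(19/3) ≈ 0.1001, g(7) ≈ 0.9906, g(23/3) ≈ 0.3659, g(25/3) ≈ -0.8184, g(9) ≈ -0.7510.
T_9 = (Δx/2)·[g(x_0) + 2g(x_1) + ... + 2g(x_{8}) + g(x_9)].
Sum ≈ 0.1270.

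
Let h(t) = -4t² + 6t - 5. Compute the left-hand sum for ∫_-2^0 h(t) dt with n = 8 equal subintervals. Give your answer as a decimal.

-36.25

Δt = (0 − (-2))/8 = 0.25.
Left endpoints: -2, -1.75, -1.5, -1.25, -1, -0.75, -0.5, -0.25.
h(-2) = -33, h(-1.75) = -27.75, h(-1.5) = -23, h(-1.25) = -18.75, h(-1) = -15, h(-0.75) = -11.75, h(-0.5) = -9, h(-0.25) = -6.75.
Sum = Δt · [h(-2) + h(-1.75) + h(-1.5) + ...].
Sum = -36.25.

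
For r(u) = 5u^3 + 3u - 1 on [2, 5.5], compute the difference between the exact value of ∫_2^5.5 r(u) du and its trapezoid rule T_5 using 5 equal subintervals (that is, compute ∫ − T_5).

Exact integral: ∫_2^5.5 r(u) du = 1159.703125.
T_5 = 1175.78125.
Error = 1159.703125 − 1175.78125 = -16.078125.

-16.078125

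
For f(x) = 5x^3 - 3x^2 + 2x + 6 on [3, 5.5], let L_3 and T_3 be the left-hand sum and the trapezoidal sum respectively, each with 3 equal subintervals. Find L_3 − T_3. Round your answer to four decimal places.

-265.8854

L_3 ≈ 691.145833.
T_3 = 957.03125.
L_3 − T_3 ≈ -265.8854.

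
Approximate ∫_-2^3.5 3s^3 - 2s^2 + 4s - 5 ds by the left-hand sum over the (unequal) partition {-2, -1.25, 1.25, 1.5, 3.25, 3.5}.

Subinterval widths: 0.75, 2.5, 0.25, 1.75, 0.25.
Left endpoints: -2, -1.25, 1.25, 1.5, 3.25.
f(-2) = -45, f(-1.25) = -18.984375, f(1.25) = 2.734375, f(1.5) = 6.625, f(3.25) = 89.859375.
Sum = Σ Δs_i · f(s_i).
Sum = -46.46875.

-46.46875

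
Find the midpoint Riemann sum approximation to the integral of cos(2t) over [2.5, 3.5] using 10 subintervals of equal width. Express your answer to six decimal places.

Δt = (3.5 − 2.5)/10 = 0.1.
Midpoints: 2.55, 2.65, 2.75, 2.85, 2.95, 3.05, 3.15, 3.25, 3.35, 3.45.
f(2.55) ≈ 0.377978, f(2.65) ≈ 0.554374, f(2.75) ≈ 0.708670, f(2.85) ≈ 0.834713, f(2.95) ≈ 0.927478, f(3.05) ≈ 0.983268, f(3.15) ≈ 0.999859, f(3.25) ≈ 0.976588, f(3.35) ≈ 0.914383, f(3.45) ≈ 0.815725.
Sum = Δt · [f(2.55) + f(2.65) + f(2.75) + ...].
Sum ≈ 0.809304.

0.809304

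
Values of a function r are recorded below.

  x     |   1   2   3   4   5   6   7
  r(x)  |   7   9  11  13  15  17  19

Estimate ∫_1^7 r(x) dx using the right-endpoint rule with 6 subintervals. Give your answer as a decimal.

84

Δx = 1.
Sum = 1·[9 + 11 + 13 + 15 + 17 + 19] = 84.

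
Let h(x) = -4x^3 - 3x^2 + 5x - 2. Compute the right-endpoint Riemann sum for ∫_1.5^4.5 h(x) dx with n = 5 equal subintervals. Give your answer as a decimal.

Δx = (4.5 − 1.5)/5 = 0.6.
Right endpoints: 2.1, 2.7, 3.3, 3.9, 4.5.
h(2.1) = -41.774, h(2.7) = -89.102, h(3.3) = -161.918, h(3.9) = -265.406, h(4.5) = -404.75.
Sum = Δx · [h(2.1) + h(2.7) + h(3.3) + h(3.9) + h(4.5)].
Sum = -577.77.

-577.77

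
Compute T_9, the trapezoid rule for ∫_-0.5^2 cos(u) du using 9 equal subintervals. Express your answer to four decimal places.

Δu = (2 − (-0.5))/9 = 5/18.
f(-0.5) ≈ 0.8776, f(-2/9) ≈ 0.9754, f(1/18) ≈ 0.9985, f(1/3) ≈ 0.9450, f(11/18) ≈ 0.8190, f(8/9) ≈ 0.6303, f(7/6) ≈ 0.3932, f(13/9) ≈ 0.1260, f(31/18) ≈ -0.1508, f(2) ≈ -0.4161.
T_9 = (Δu/2)·[f(u_0) + 2f(u_1) + ... + 2f(u_{8}) + f(u_9)].
Sum ≈ 1.3798.

1.3798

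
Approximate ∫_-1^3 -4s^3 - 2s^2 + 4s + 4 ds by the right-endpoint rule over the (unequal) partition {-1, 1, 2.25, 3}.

-131.859375

Subinterval widths: 2, 1.25, 0.75.
Right endpoints: 1, 2.25, 3.
f(1) = 2, f(2.25) = -42.6875, f(3) = -110.
Sum = Σ Δs_i · f(s_i).
Sum = -131.859375.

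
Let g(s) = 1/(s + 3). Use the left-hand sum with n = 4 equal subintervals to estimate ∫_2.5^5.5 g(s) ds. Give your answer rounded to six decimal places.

0.460281

Δs = (5.5 − 2.5)/4 = 0.75.
Left endpoints: 2.5, 3.25, 4, 4.75.
g(2.5) = 2/11, g(3.25) = 0.16, g(4) = 1/7, g(4.75) = 4/31.
Sum = Δs · [g(2.5) + g(3.25) + g(4) + g(4.75)].
Sum ≈ 0.460281.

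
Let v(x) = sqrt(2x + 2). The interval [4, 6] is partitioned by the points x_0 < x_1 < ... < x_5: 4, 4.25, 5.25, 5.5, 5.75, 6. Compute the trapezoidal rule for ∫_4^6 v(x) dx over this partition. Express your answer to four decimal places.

6.9179

Subinterval widths: 0.25, 1, 0.25, 0.25, 0.25.
v(4) ≈ 3.1623, v(4.25) ≈ 3.2404, v(5.25) ≈ 3.5355, v(5.5) ≈ 3.6056, v(5.75) ≈ 3.6742, v(6) ≈ 3.7417.
On each subinterval the trapezoid contributes (Δx_i/2)·[v(x_{i-1}) + v(x_i)].
Sum ≈ 6.9179.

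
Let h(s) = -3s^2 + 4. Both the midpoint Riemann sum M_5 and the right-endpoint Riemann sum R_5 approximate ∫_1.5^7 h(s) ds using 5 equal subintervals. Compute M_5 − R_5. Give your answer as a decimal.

82.12875

M_5 = -315.96125.
R_5 = -398.09.
M_5 − R_5 = 82.12875.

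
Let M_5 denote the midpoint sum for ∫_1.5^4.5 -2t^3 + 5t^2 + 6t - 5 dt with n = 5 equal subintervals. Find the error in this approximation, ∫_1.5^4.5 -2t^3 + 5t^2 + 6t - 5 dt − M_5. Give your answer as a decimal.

-1.17

Exact integral: ∫_1.5^4.5 f(t) dt = -17.25.
M_5 = -16.08.
Error = -17.25 − (-16.08) = -1.17.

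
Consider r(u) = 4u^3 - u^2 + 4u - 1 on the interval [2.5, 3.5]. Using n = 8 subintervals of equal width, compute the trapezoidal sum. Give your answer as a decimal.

113.0078125

Δu = (3.5 − 2.5)/8 = 0.125.
r(2.5) = 65.25, r(2.625) = 74.9609375, r(2.75) = 85.625, r(2.875) = 97.2890625, r(3) = 110, r(3.125) = 123.8046875, r(3.25) = 138.75, r(3.375) = 154.8828125, r(3.5) = 172.25.
T_8 = (Δu/2)·[r(u_0) + 2r(u_1) + ... + 2r(u_{7}) + r(u_8)].
Sum = 113.0078125.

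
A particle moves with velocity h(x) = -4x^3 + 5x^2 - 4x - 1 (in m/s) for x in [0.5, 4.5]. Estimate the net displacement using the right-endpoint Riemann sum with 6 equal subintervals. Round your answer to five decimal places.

-403.07407

Δx = (4.5 − 0.5)/6 = 2/3.
Right endpoints: 7/6, 11/6, 2.5, 19/6, 23/6, 4.5.
h(7/6) = -563/108, h(11/6) = -1747/108, h(2.5) = -42.25, h(19/6) = -9779/108, h(23/6) = -18163/108, h(4.5) = -282.25.
Sum = Δx · [h(7/6) + h(11/6) + h(2.5) + ...].
Sum ≈ -403.07407.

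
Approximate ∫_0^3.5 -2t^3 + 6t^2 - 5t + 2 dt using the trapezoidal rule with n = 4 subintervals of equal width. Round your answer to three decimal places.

-14.916

Δt = (3.5 − 0)/4 = 0.875.
f(0) = 2, f(0.875) = 0.87890625, f(1.75) = 0.90625, f(2.625) = -5.95703125, f(3.5) = -27.75.
T_4 = (Δt/2)·[f(t_0) + 2f(t_1) + 2f(t_2) + 2f(t_3) + f(t_4)].
Sum ≈ -14.916.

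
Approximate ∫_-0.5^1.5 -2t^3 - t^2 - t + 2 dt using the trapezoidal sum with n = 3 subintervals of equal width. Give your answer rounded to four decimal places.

Δt = (1.5 − (-0.5))/3 = 2/3.
f(-0.5) = 2.5, f(1/6) = 97/54, f(5/6) = -37/54, f(1.5) = -8.5.
T_3 = (Δt/2)·[f(t_0) + 2f(t_1) + 2f(t_2) + f(t_3)].
Sum ≈ -1.2593.

-1.2593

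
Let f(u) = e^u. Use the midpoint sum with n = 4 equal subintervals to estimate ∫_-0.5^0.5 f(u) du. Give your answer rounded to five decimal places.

Δu = (0.5 − (-0.5))/4 = 0.25.
Midpoints: -0.375, -0.125, 0.125, 0.375.
f(-0.375) ≈ 0.68729, f(-0.125) ≈ 0.88250, f(0.125) ≈ 1.13315, f(0.375) ≈ 1.45499.
Sum = Δu · [f(-0.375) + f(-0.125) + f(0.125) + f(0.375)].
Sum ≈ 1.03948.

1.03948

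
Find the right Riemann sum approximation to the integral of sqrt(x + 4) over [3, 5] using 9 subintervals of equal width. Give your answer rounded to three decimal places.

5.692

Δx = (5 − 3)/9 = 2/9.
Right endpoints: 29/9, 31/9, 11/3, 35/9, 37/9, 13/3, 41/9, 43/9, 5.
f(29/9) ≈ 2.687, f(31/9) ≈ 2.728, f(11/3) ≈ 2.769, f(35/9) ≈ 2.809, f(37/9) ≈ 2.848, f(13/3) ≈ 2.887, f(41/9) ≈ 2.925, f(43/9) ≈ 2.963, f(5) ≈ 3.000.
Sum = Δx · [f(29/9) + f(31/9) + f(11/3) + ...].
Sum ≈ 5.692.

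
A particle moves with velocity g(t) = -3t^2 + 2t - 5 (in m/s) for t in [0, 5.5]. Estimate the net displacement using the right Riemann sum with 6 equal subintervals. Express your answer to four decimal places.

-202.4878

Δt = (5.5 − 0)/6 = 11/12.
Right endpoints: 11/12, 11/6, 2.75, 11/3, 55/12, 5.5.
g(11/12) = -5.6875, g(11/6) = -137/12, g(2.75) = -22.1875, g(11/3) = -38, g(55/12) = -2825/48, g(5.5) = -84.75.
Sum = Δt · [g(11/12) + g(11/6) + g(2.75) + ...].
Sum ≈ -202.4878.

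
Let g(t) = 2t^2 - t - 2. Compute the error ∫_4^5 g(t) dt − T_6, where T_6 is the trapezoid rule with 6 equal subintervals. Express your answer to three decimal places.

Exact integral: ∫_4^5 g(t) dt ≈ 34.16667.
T_6 ≈ 34.17593.
Error ≈ 34.16667 − 34.17593 ≈ -0.009.

-0.009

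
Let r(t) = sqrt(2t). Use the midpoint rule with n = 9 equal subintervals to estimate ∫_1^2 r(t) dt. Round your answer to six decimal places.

1.723964

Δt = (2 − 1)/9 = 1/9.
Midpoints: 19/18, 7/6, 23/18, 25/18, 1.5, 29/18, 31/18, 11/6, 35/18.
r(19/18) ≈ 1.452966, r(7/6) ≈ 1.527525, r(23/18) ≈ 1.598611, r(25/18) ≈ 1.666667, r(1.5) ≈ 1.732051, r(29/18) ≈ 1.795055, r(31/18) ≈ 1.855921, r(11/6) ≈ 1.914854, r(35/18) ≈ 1.972027.
Sum = Δt · [r(19/18) + r(7/6) + r(23/18) + ...].
Sum ≈ 1.723964.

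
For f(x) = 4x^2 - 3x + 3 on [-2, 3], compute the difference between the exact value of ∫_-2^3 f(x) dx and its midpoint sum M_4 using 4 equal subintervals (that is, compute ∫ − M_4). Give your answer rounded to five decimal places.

2.60417

Exact integral: ∫_-2^3 f(x) dx ≈ 54.1666667.
M_4 = 51.5625.
Error ≈ 54.1666667 − 51.5625 ≈ 2.60417.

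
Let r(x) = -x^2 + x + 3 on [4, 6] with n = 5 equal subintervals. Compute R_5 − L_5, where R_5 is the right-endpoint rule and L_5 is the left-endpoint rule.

R_5 = -38.32.
L_5 = -31.12.
R_5 − L_5 = -7.2.

-7.2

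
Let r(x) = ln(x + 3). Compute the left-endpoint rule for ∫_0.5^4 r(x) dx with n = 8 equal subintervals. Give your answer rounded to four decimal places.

5.5828

Δx = (4 − 0.5)/8 = 0.4375.
Left endpoints: 0.5, 0.9375, 1.375, 1.8125, 2.25, 2.6875, 3.125, 3.5625.
r(0.5) ≈ 1.2528, r(0.9375) ≈ 1.3705, r(1.375) ≈ 1.4759, r(1.8125) ≈ 1.5712, r(2.25) ≈ 1.6582, r(2.6875) ≈ 1.7383, r(3.125) ≈ 1.8124, r(3.5625) ≈ 1.8814.
Sum = Δx · [r(0.5) + r(0.9375) + r(1.375) + ...].
Sum ≈ 5.5828.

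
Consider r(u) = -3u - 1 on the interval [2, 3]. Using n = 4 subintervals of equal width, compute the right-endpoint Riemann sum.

Δu = (3 − 2)/4 = 0.25.
Right endpoints: 2.25, 2.5, 2.75, 3.
r(2.25) = -7.75, r(2.5) = -8.5, r(2.75) = -9.25, r(3) = -10.
Sum = Δu · [r(2.25) + r(2.5) + r(2.75) + r(3)].
Sum = -8.875.

-8.875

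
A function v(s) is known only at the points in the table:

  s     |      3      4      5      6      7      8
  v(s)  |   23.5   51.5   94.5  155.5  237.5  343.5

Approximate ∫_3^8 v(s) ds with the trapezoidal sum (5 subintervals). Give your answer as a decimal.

722.5

Δs = 1.
T_5 = (1/2)·[23.5 + 2·51.5 + 2·94.5 + 2·155.5 + 2·237.5 + 343.5] = 722.5.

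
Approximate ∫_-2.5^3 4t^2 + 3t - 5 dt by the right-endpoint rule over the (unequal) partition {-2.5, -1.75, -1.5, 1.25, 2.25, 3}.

67.125

Subinterval widths: 0.75, 0.25, 2.75, 1, 0.75.
Right endpoints: -1.75, -1.5, 1.25, 2.25, 3.
f(-1.75) = 2, f(-1.5) = -0.5, f(1.25) = 5, f(2.25) = 22, f(3) = 40.
Sum = Σ Δt_i · f(t_i).
Sum = 67.125.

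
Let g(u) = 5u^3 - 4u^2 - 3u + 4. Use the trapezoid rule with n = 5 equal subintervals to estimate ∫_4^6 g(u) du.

Δu = (6 − 4)/5 = 0.4.
g(4) = 248, g(4.4) = 339.28, g(4.8) = 450.4, g(5.2) = 583.28, g(5.6) = 739.84, g(6) = 922.
T_5 = (Δu/2)·[g(u_0) + 2g(u_1) + ... + 2g(u_{4}) + g(u_5)].
Sum = 1079.12.

1079.12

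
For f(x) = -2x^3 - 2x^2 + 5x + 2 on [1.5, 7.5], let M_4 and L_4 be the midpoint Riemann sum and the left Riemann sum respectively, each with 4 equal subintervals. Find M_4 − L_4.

-588.375

M_4 = -1678.875.
L_4 = -1090.5.
M_4 − L_4 = -588.375.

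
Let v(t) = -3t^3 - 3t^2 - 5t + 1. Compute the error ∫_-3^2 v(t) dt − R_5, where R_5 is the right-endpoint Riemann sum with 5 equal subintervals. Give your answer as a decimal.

56.25

Exact integral: ∫_-3^2 v(t) dt = 31.25.
R_5 = -25.
Error = 31.25 − (-25) = 56.25.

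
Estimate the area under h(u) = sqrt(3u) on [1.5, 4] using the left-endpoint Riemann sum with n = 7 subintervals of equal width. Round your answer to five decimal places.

6.87359

Δu = (4 − 1.5)/7 = 5/14.
Left endpoints: 1.5, 13/7, 31/14, 18/7, 41/14, 23/7, 51/14.
h(1.5) ≈ 2.12132, h(13/7) ≈ 2.36039, h(31/14) ≈ 2.57737, h(18/7) ≈ 2.77746, h(41/14) ≈ 2.96407, h(23/7) ≈ 3.13961, h(51/14) ≈ 3.30584.
Sum = Δu · [h(1.5) + h(13/7) + h(31/14) + ...].
Sum ≈ 6.87359.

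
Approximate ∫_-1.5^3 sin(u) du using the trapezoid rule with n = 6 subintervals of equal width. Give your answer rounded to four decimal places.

Δu = (3 − (-1.5))/6 = 0.75.
f(-1.5) ≈ -0.9975, f(-0.75) ≈ -0.6816, f(0) ≈ 0.0000, f(0.75) ≈ 0.6816, f(1.5) ≈ 0.9975, f(2.25) ≈ 0.7781, f(3) ≈ 0.1411.
T_6 = (Δu/2)·[f(u_0) + 2f(u_1) + ... + 2f(u_{5}) + f(u_6)].
Sum ≈ 1.0105.

1.0105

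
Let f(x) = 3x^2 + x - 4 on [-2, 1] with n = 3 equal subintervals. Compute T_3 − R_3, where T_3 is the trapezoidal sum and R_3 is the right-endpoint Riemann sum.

3

T_3 = -3.
R_3 = -6.
T_3 − R_3 = 3.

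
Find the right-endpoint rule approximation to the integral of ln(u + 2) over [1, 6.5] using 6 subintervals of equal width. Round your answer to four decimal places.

9.8570

Δu = (6.5 − 1)/6 = 11/12.
Right endpoints: 23/12, 17/6, 3.75, 14/3, 67/12, 6.5.
f(23/12) ≈ 1.3652, f(17/6) ≈ 1.5755, f(3.75) ≈ 1.7492, f(14/3) ≈ 1.8971, f(67/12) ≈ 2.0260, f(6.5) ≈ 2.1401.
Sum = Δu · [f(23/12) + f(17/6) + f(3.75) + ...].
Sum ≈ 9.8570.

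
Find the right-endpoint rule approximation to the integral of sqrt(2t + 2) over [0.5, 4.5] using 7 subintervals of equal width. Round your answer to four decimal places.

Δt = (4.5 − 0.5)/7 = 4/7.
Right endpoints: 15/14, 23/14, 31/14, 39/14, 47/14, 55/14, 4.5.
f(15/14) ≈ 2.0354, f(23/14) ≈ 2.2991, f(31/14) ≈ 2.5355, f(39/14) ≈ 2.7516, f(47/14) ≈ 2.9520, f(55/14) ≈ 3.1396, f(4.5) ≈ 3.3166.
Sum = Δt · [f(15/14) + f(23/14) + f(31/14) + ...].
Sum ≈ 10.8742.

10.8742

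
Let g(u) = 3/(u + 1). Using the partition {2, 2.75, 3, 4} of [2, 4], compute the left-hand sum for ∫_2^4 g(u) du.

1.7

Subinterval widths: 0.75, 0.25, 1.
Left endpoints: 2, 2.75, 3.
g(2) = 1, g(2.75) = 0.8, g(3) = 0.75.
Sum = Σ Δu_i · g(u_i).
Sum = 1.7.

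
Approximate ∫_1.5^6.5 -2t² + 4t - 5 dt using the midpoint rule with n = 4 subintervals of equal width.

Δt = (6.5 − 1.5)/4 = 1.25.
Midpoints: 2.125, 3.375, 4.625, 5.875.
f(2.125) = -5.53125, f(3.375) = -14.28125, f(4.625) = -29.28125, f(5.875) = -50.53125.
Sum = Δt · [f(2.125) + f(3.375) + f(4.625) + f(5.875)].
Sum = -124.53125.

-124.53125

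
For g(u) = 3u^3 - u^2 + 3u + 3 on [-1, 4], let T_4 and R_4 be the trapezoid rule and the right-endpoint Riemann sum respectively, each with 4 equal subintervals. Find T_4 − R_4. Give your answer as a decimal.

T_4 = 223.359375.
R_4 = 345.234375.
T_4 − R_4 = -121.875.

-121.875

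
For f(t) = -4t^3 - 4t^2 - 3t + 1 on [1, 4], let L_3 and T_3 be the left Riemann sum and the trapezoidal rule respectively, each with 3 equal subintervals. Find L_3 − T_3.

160.5

L_3 = -215.
T_3 = -375.5.
L_3 − T_3 = 160.5.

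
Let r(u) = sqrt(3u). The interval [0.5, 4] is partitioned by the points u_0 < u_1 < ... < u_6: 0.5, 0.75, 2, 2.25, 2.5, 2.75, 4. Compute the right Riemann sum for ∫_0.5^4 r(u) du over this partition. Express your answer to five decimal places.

9.81923

Subinterval widths: 0.25, 1.25, 0.25, 0.25, 0.25, 1.25.
Right endpoints: 0.75, 2, 2.25, 2.5, 2.75, 4.
r(0.75) ≈ 1.50000, r(2) ≈ 2.44949, r(2.25) ≈ 2.59808, r(2.5) ≈ 2.73861, r(2.75) ≈ 2.87228, r(4) ≈ 3.46410.
Sum = Σ Δu_i · r(u_i).
Sum ≈ 9.81923.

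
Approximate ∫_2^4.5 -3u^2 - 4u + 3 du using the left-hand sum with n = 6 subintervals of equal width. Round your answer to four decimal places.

Δu = (4.5 − 2)/6 = 5/12.
Left endpoints: 2, 29/12, 17/6, 3.25, 11/3, 49/12.
f(2) = -17, f(29/12) = -24.1875, f(17/6) = -389/12, f(3.25) = -41.6875, f(11/3) = -52, f(49/12) = -3041/48.
Sum = Δu · [f(2) + f(29/12) + f(17/6) + ...].
Sum ≈ -96.1024.

-96.1024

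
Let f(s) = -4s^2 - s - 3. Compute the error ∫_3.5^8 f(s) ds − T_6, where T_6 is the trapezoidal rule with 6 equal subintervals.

Exact integral: ∫_3.5^8 f(s) ds = -664.875.
T_6 = -666.5625.
Error = -664.875 − (-666.5625) = 1.6875.

1.6875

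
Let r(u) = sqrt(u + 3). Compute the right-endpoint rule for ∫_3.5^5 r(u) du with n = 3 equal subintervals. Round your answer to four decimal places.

Δu = (5 − 3.5)/3 = 0.5.
Right endpoints: 4, 4.5, 5.
r(4) ≈ 2.6458, r(4.5) ≈ 2.7386, r(5) ≈ 2.8284.
Sum = Δu · [r(4) + r(4.5) + r(5)].
Sum ≈ 4.1064.

4.1064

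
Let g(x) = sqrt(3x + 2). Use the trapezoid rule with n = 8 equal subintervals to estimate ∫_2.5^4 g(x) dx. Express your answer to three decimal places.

Δx = (4 − 2.5)/8 = 0.1875.
g(2.5) ≈ 3.082, g(2.6875) ≈ 3.172, g(2.875) ≈ 3.260, g(3.0625) ≈ 3.345, g(3.25) ≈ 3.428, g(3.4375) ≈ 3.509, g(3.625) ≈ 3.588, g(3.8125) ≈ 3.666, g(4) ≈ 3.742.
T_8 = (Δx/2)·[g(x_0) + 2g(x_1) + ... + 2g(x_{7}) + g(x_8)].
Sum ≈ 5.134.

5.134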